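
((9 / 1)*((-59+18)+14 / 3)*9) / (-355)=8.29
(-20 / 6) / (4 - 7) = 10 / 9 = 1.11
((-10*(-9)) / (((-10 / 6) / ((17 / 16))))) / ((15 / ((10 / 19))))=-2.01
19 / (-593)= -19 / 593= -0.03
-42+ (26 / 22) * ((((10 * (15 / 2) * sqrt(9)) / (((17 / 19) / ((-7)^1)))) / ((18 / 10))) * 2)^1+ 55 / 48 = -2352.35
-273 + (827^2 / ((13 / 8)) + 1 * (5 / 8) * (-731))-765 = 419384.51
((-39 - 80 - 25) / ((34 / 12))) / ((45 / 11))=-1056 / 85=-12.42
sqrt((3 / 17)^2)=3 / 17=0.18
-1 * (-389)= 389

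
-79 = -79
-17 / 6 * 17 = -289 / 6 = -48.17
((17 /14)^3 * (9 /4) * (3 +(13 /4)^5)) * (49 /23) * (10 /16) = 82766486025 /42205184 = 1961.05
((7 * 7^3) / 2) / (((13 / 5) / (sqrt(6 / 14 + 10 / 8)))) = 1715 * sqrt(329) / 52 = 598.22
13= 13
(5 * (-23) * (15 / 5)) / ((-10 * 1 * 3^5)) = 23 / 162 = 0.14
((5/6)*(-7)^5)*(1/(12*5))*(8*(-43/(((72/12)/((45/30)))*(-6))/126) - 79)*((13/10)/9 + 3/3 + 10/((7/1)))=16579453457/349920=47380.70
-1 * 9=-9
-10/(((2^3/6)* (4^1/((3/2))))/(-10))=225/8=28.12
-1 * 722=-722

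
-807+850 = 43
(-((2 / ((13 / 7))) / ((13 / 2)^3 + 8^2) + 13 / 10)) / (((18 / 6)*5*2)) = -0.04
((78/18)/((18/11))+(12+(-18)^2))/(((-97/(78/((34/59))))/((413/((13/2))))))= -445599329/14841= -30024.89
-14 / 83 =-0.17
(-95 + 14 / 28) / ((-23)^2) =-189 / 1058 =-0.18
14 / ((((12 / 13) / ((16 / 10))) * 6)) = 4.04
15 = 15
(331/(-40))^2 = 109561/1600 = 68.48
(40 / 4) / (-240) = -1 / 24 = -0.04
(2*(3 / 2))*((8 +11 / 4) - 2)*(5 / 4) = 525 / 16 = 32.81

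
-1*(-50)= 50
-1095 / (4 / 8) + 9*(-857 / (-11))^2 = 6345051 / 121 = 52438.44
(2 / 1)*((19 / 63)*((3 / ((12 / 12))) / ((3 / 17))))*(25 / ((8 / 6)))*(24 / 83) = 32300 / 581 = 55.59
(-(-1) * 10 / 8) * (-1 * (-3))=15 / 4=3.75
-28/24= -7/6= -1.17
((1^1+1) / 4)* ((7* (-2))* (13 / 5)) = -91 / 5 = -18.20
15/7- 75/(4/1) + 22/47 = -21239/1316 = -16.14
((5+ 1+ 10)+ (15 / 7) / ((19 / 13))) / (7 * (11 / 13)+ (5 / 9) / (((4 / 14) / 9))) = 60398 / 80997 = 0.75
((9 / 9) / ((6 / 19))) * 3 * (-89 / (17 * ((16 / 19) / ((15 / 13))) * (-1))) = 481935 / 7072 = 68.15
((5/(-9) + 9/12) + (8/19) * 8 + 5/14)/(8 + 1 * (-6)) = 18769/9576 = 1.96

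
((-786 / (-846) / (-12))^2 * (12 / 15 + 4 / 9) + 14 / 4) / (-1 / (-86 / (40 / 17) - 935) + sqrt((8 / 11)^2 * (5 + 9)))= -7377750131059 / 15132789621960156 + 1448051139359671 * sqrt(14) / 4203552672766710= 1.29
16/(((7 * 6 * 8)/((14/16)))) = 1/24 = 0.04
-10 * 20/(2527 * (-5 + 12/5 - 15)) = 125/27797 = 0.00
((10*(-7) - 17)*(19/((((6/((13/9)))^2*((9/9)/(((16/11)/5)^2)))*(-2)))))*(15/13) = 229216/49005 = 4.68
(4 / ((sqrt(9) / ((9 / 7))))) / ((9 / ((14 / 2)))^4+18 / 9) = 4116 / 11363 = 0.36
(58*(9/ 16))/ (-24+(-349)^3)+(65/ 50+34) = 60022103771/ 1700342920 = 35.30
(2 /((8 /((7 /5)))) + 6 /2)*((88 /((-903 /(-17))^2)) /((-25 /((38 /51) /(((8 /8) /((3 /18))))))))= -476102 /917335125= -0.00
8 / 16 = 0.50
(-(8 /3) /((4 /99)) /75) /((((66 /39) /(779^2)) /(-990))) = 1562008734 /5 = 312401746.80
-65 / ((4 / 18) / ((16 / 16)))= -585 / 2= -292.50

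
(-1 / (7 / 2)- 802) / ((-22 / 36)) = 101088 / 77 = 1312.83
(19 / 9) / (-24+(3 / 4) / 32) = -2432 / 27621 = -0.09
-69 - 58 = -127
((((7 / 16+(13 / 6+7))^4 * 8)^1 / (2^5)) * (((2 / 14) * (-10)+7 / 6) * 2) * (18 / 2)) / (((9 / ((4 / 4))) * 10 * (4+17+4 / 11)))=-5.22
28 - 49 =-21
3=3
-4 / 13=-0.31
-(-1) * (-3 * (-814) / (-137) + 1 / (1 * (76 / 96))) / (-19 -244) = 43110 / 684589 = 0.06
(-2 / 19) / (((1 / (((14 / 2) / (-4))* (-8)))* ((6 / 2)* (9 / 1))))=-28 / 513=-0.05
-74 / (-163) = 74 / 163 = 0.45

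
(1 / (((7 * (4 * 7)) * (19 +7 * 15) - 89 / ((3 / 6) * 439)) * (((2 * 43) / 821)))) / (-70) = -360419 / 64229053560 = -0.00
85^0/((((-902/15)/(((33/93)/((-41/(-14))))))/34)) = -3570/52111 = -0.07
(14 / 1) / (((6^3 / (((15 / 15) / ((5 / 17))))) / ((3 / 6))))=119 / 1080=0.11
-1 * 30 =-30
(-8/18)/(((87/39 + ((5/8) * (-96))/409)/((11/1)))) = -233948/99729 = -2.35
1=1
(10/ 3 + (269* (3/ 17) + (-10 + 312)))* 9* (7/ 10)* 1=377853/ 170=2222.66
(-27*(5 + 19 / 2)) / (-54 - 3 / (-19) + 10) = 14877 / 1666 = 8.93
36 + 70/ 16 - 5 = 283/ 8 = 35.38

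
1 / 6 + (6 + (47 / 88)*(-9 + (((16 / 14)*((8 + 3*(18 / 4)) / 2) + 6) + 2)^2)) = 260065 / 1176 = 221.14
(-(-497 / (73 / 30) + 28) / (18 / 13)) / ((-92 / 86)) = -3596047 / 30222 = -118.99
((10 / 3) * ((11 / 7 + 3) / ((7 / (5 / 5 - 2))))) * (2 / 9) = -640 / 1323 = -0.48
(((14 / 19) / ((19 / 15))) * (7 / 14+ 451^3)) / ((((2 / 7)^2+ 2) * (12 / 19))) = 104882370215 / 2584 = 40589152.56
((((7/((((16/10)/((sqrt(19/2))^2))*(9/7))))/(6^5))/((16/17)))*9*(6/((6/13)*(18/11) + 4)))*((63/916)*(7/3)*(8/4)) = 6523517/405209088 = 0.02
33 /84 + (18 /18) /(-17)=159 /476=0.33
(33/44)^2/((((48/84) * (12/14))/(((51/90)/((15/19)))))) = 15827/19200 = 0.82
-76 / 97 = -0.78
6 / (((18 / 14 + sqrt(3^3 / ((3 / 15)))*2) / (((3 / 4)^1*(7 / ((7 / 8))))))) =-84 / 977 + 392*sqrt(15) / 977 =1.47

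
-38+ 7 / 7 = -37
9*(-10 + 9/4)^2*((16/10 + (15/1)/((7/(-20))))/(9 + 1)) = -2230.21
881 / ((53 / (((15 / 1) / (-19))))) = -13215 / 1007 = -13.12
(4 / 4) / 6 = 1 / 6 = 0.17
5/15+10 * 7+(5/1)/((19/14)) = 74.02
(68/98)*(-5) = -170/49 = -3.47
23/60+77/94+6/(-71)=223841/200220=1.12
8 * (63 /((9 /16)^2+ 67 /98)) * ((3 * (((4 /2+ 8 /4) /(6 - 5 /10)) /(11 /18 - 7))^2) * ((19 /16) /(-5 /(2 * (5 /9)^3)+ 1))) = -133437652992 /77890311785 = -1.71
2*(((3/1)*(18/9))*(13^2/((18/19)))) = 6422/3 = 2140.67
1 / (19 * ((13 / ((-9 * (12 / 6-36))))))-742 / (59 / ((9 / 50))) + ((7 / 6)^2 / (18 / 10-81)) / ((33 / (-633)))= -39718647653 / 57131989200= -0.70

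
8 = 8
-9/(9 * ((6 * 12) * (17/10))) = -5/612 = -0.01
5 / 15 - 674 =-673.67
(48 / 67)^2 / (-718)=-0.00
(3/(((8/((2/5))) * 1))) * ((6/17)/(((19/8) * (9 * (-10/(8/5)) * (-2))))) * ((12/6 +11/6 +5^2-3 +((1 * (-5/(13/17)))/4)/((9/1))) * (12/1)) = 19208/314925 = 0.06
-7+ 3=-4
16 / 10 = 8 / 5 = 1.60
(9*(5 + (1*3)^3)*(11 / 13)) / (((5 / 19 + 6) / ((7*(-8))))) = -481536 / 221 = -2178.90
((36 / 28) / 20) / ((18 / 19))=19 / 280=0.07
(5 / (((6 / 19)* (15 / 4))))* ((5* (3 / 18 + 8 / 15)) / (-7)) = -19 / 9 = -2.11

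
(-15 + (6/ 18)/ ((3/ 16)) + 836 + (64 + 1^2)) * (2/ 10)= 1598/ 9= 177.56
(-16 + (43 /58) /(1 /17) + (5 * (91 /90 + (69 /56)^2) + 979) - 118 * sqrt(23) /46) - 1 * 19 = 793327153 /818496 - 59 * sqrt(23) /23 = 956.95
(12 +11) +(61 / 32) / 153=112669 / 4896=23.01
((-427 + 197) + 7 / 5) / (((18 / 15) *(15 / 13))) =-1651 / 10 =-165.10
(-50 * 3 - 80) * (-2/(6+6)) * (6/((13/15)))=3450/13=265.38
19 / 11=1.73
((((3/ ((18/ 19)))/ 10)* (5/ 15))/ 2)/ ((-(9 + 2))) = -0.00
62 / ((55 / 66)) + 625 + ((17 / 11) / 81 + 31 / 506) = 143344507 / 204930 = 699.48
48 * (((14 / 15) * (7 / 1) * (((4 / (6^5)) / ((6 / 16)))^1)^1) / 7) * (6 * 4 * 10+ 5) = 10976 / 729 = 15.06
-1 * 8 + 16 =8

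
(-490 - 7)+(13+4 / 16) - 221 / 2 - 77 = -2685 / 4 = -671.25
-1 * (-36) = 36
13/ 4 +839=3369/ 4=842.25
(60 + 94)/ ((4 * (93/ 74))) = 2849/ 93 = 30.63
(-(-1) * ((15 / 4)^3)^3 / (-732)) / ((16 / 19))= -243474609375 / 1023410176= -237.91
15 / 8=1.88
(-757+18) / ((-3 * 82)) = 739 / 246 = 3.00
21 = 21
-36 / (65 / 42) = -1512 / 65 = -23.26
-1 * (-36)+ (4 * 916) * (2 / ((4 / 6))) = 11028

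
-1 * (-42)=42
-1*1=-1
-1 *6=-6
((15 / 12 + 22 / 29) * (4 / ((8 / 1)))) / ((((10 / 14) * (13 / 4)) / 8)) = 6524 / 1885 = 3.46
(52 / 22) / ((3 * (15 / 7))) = 0.37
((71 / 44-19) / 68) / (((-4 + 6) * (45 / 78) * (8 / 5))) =-195 / 1408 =-0.14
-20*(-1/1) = 20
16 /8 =2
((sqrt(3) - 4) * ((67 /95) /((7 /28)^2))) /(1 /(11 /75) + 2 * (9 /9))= -47168 /9215 + 11792 * sqrt(3) /9215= -2.90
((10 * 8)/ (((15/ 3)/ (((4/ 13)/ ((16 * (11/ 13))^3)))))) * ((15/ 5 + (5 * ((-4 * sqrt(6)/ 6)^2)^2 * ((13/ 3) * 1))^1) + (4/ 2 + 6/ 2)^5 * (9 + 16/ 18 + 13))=327097979/ 2299968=142.22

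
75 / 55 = 15 / 11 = 1.36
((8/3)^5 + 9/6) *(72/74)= 132530/999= 132.66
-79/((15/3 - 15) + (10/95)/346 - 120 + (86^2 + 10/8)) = -1038692/95549807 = -0.01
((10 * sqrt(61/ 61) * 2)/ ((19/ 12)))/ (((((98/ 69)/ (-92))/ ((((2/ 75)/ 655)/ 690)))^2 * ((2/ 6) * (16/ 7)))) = 2116/ 8737362265625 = 0.00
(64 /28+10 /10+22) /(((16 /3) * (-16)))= -531 /1792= -0.30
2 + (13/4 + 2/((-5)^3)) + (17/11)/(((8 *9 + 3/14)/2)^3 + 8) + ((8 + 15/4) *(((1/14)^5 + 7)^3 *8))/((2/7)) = 3564207397721817123136951556100187/31582933100264892780679168000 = 112852.32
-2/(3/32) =-64/3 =-21.33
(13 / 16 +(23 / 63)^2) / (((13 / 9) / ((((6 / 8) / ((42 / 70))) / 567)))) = 0.00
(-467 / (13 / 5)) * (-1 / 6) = 2335 / 78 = 29.94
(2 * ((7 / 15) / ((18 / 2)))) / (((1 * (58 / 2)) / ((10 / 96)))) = 7 / 18792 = 0.00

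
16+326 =342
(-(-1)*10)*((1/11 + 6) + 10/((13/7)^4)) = 21776970/314171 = 69.32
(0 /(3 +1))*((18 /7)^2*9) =0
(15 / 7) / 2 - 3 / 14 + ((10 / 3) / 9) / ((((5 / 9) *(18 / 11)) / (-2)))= 8 / 189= 0.04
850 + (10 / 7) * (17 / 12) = 35785 / 42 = 852.02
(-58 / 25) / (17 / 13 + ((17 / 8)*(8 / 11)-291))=8294 / 1030125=0.01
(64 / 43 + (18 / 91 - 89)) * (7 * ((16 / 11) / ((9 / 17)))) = -92931248 / 55341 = -1679.25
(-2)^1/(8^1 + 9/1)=-2/17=-0.12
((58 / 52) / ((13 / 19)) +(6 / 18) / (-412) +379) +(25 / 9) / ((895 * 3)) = 128086745375 / 336512124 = 380.63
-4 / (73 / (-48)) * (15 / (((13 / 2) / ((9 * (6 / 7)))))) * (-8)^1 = -2488320 / 6643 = -374.58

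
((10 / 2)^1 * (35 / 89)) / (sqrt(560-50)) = 35 * sqrt(510) / 9078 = 0.09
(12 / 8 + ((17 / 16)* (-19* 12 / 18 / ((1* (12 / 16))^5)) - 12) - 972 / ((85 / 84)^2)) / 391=-10707622181 / 4118813550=-2.60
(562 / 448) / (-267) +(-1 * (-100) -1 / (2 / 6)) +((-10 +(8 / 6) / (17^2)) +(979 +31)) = 18961108199 / 17284512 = 1097.00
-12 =-12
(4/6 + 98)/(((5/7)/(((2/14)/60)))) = 74/225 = 0.33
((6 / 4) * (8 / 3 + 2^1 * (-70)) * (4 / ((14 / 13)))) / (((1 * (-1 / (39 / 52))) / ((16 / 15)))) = 21424 / 35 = 612.11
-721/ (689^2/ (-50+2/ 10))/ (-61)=-179529/ 144789905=-0.00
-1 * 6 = -6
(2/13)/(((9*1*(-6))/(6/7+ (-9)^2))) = -191/819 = -0.23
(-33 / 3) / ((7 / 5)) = -55 / 7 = -7.86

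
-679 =-679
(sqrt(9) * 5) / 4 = 15 / 4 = 3.75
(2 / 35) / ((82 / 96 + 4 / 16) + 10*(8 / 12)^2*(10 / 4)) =288 / 61565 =0.00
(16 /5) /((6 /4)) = 32 /15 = 2.13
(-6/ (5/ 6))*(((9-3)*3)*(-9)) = 5832/ 5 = 1166.40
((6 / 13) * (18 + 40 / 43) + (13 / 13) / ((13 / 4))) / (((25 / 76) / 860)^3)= 262642332860416 / 1625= 161626050991.03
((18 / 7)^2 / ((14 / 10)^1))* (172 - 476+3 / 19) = -1435.06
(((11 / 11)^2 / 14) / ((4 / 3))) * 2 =3 / 28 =0.11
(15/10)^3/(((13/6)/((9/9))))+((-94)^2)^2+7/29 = 117736945881/1508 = 78074897.80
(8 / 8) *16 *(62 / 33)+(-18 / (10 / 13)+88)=15619 / 165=94.66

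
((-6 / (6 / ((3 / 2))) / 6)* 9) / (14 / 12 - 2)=27 / 10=2.70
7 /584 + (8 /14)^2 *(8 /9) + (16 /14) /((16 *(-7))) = 75211 /257544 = 0.29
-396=-396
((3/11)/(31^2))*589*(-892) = -50844/341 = -149.10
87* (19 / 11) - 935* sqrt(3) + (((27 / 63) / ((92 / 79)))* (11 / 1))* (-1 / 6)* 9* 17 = 666537 / 14168 - 935* sqrt(3) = -1572.42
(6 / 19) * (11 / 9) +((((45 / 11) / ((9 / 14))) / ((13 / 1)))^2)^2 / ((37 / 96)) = 471766263214 / 881902816509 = 0.53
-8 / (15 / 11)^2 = -968 / 225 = -4.30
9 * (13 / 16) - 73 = -1051 / 16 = -65.69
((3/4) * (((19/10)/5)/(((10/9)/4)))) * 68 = 8721/125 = 69.77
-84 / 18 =-14 / 3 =-4.67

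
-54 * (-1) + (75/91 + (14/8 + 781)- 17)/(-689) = 13263951/250796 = 52.89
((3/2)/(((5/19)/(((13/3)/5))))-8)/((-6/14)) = 357/50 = 7.14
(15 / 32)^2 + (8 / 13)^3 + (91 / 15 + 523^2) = 9230707756123 / 33745920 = 273535.52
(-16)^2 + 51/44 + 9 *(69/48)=270.10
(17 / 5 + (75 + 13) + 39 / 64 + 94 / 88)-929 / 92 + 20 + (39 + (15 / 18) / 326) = 5620999231 / 39589440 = 141.98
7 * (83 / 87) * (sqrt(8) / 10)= 581 * sqrt(2) / 435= 1.89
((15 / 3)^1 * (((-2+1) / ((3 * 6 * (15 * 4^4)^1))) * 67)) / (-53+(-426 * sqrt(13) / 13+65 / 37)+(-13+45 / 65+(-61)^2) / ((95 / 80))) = -716247620933 / 453295535694545664 - 30562378769 * sqrt(13) / 1813182142778182656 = -0.00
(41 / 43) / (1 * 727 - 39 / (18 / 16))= 123 / 89311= 0.00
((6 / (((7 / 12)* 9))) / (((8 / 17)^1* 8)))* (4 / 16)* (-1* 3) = -51 / 224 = -0.23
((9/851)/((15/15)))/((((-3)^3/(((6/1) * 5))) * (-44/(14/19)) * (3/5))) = 175/533577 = 0.00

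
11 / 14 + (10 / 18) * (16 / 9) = 2011 / 1134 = 1.77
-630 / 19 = -33.16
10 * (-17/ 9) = -170/ 9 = -18.89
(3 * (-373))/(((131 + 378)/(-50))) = 55950/509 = 109.92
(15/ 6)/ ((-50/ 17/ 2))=-1.70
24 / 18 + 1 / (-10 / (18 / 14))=1.20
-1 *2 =-2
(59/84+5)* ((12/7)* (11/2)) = 53.77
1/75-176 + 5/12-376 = -55157/100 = -551.57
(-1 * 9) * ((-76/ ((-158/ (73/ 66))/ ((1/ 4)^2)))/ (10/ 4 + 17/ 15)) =-62415/ 757768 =-0.08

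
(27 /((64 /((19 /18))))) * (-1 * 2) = -57 /64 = -0.89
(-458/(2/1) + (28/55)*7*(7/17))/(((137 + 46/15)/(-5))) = 3191145/392887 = 8.12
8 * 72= 576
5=5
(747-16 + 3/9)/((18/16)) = 17552/27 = 650.07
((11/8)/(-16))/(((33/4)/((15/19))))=-5/608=-0.01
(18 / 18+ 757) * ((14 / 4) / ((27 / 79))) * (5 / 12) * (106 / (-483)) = -7934365 / 11178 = -709.82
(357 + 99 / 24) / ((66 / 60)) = 14445 / 44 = 328.30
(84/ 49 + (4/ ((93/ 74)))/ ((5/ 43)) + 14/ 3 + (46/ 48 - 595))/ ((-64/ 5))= 14589917/ 333312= 43.77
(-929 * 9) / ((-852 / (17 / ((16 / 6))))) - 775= -1618663 / 2272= -712.44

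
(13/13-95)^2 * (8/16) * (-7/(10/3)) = -46389/5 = -9277.80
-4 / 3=-1.33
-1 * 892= -892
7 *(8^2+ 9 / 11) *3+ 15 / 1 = 15138 / 11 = 1376.18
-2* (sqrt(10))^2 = -20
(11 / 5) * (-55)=-121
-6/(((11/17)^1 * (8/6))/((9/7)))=-1377/154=-8.94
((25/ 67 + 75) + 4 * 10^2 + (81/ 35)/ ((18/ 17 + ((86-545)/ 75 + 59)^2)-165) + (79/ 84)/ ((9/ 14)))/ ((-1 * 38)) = -337761101008553/ 26916792262164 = -12.55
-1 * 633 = -633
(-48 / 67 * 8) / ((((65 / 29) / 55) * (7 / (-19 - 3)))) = 2694912 / 6097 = 442.01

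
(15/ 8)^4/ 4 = 50625/ 16384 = 3.09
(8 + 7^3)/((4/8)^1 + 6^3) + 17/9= 13679/3897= 3.51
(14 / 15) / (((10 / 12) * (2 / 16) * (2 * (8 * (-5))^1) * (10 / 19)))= -0.21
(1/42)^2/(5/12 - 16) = -1/27489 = -0.00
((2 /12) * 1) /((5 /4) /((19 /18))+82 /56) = 266 /4227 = 0.06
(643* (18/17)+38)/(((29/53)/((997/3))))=645717020/1479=436590.28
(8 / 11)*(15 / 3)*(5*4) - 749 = -7439 / 11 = -676.27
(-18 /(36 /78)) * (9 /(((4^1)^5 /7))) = -2457 /1024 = -2.40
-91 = -91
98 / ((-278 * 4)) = -49 / 556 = -0.09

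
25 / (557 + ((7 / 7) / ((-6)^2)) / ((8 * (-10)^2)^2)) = 576000000 / 12833280001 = 0.04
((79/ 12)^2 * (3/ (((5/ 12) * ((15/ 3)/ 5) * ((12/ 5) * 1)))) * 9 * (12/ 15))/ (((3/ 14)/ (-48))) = -209697.60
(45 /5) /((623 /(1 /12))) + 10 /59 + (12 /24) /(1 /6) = 466181 /147028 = 3.17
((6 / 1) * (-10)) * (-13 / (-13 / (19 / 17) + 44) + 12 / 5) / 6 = -2458 / 123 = -19.98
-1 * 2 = -2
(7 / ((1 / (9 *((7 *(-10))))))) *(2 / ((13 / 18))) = -158760 / 13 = -12212.31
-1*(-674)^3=306182024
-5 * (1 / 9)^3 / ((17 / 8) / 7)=-280 / 12393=-0.02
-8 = -8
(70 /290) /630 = 1 /2610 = 0.00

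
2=2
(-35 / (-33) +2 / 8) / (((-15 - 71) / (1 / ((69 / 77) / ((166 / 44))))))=-100513 / 1566576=-0.06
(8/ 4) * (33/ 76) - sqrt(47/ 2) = 33/ 38 - sqrt(94)/ 2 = -3.98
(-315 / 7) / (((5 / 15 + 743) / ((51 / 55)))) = -0.06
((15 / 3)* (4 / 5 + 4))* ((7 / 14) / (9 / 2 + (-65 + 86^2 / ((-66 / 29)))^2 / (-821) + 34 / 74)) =-793933272 / 885120043583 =-0.00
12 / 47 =0.26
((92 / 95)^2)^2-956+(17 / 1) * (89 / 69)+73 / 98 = -513563583006073 / 550769126250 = -932.45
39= 39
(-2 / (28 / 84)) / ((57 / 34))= -68 / 19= -3.58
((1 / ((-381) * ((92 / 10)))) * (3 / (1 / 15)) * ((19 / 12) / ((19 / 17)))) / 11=-425 / 257048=-0.00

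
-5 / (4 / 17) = -85 / 4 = -21.25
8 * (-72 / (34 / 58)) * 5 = -83520 / 17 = -4912.94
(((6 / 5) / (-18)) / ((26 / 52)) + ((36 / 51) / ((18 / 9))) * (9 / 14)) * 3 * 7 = 167 / 85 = 1.96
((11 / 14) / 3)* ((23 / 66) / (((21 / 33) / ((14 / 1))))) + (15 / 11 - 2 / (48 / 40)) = 2363 / 1386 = 1.70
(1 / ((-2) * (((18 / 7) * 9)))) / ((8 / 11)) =-77 / 2592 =-0.03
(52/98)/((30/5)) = 13/147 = 0.09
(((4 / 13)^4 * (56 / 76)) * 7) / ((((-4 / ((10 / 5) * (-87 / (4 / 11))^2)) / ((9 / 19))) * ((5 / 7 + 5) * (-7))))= 807778818 / 51552605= 15.67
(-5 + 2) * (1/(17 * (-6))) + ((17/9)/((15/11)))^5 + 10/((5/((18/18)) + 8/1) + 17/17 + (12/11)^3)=89757365827940003/15521661105243750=5.78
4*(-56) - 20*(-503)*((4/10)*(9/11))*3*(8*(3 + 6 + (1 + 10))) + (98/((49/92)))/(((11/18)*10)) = 86907736/55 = 1580140.65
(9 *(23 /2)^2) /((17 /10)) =700.15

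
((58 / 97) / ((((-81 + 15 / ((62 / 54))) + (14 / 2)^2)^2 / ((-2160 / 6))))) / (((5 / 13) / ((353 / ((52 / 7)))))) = -2479114764 / 33423193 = -74.17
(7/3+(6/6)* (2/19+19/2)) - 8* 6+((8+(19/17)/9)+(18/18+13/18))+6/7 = -516007/20349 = -25.36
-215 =-215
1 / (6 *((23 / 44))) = 22 / 69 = 0.32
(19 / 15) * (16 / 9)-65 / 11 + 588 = 867749 / 1485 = 584.34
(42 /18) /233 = 7 /699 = 0.01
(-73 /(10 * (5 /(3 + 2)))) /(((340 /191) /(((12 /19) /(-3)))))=13943 /16150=0.86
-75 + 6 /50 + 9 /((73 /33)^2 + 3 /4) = -73.29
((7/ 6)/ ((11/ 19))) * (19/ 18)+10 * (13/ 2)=79747/ 1188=67.13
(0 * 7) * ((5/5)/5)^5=0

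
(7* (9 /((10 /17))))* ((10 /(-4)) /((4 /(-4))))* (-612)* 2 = -327726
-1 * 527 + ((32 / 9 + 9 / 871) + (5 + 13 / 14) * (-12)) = -32626222 / 54873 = -594.58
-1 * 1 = -1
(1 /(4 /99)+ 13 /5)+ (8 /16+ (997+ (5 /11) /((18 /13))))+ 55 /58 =58920187 /57420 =1026.13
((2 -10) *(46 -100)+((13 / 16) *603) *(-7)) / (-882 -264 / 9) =143883 / 43744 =3.29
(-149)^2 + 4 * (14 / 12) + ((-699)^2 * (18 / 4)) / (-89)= -1334401 / 534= -2498.88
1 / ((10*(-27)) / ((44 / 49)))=-22 / 6615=-0.00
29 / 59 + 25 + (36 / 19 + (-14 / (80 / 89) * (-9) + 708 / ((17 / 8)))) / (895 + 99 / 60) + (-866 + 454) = -263815638593 / 683498362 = -385.98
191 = 191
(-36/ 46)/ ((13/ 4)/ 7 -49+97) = -504/ 31211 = -0.02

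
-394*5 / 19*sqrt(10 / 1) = -1970*sqrt(10) / 19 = -327.88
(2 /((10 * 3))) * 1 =1 /15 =0.07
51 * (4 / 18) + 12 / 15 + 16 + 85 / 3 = 847 / 15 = 56.47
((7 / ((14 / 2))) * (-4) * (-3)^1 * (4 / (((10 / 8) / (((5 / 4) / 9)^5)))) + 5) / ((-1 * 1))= -1575265 / 314928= -5.00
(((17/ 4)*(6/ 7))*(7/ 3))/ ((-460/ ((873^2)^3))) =-7525483079615035713/ 920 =-8179872912625038.82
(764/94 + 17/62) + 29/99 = 2508323/288486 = 8.69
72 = 72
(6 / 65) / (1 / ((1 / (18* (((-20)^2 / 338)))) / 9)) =13 / 27000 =0.00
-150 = -150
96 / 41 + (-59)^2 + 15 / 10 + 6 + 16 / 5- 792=1107837 / 410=2702.04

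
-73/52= -1.40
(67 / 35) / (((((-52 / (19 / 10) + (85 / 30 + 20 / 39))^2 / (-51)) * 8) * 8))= -208467753 / 78862385840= -0.00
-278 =-278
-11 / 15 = -0.73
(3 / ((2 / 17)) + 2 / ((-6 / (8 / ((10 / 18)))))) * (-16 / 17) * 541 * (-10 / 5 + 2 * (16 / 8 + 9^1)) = -210799.06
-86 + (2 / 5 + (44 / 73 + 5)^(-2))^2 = -60032835369301 / 699573324025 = -85.81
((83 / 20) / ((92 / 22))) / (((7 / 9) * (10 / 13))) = 1.66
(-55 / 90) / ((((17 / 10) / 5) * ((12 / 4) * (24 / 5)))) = -1375 / 11016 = -0.12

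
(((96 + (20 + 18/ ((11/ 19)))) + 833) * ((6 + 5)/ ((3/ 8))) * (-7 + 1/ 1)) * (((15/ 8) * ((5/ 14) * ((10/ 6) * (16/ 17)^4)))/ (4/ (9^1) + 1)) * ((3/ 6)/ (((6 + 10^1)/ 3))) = -74518272000/ 7600411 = -9804.51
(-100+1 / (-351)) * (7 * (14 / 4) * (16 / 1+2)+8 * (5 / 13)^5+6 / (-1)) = -5670126207955 / 130323843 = -43507.97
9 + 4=13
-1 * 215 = -215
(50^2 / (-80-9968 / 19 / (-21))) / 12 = -11875 / 3136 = -3.79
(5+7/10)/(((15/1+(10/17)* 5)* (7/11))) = 10659/21350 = 0.50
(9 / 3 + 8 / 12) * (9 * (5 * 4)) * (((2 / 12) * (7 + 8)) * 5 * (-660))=-5445000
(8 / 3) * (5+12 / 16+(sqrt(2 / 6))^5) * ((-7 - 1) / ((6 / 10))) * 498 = -305440 / 3 - 53120 * sqrt(3) / 81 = -102949.22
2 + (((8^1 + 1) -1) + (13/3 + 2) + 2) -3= 46/3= 15.33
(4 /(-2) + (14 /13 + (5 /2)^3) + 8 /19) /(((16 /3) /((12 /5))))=6.81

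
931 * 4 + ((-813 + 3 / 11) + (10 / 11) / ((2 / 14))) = 32094 / 11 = 2917.64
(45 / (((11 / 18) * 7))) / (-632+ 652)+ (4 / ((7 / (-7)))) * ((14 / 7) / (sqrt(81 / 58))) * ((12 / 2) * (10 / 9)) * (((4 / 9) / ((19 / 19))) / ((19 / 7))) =81 / 154 - 4480 * sqrt(58) / 4617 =-6.86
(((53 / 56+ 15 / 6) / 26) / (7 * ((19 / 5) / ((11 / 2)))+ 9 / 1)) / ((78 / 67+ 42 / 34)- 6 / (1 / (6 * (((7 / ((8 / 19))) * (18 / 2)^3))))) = -12090485 / 550628961719928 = -0.00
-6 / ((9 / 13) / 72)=-624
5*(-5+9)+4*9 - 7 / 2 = 105 / 2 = 52.50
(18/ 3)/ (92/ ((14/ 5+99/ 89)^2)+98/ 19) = 172771617/ 321596819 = 0.54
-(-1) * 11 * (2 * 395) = 8690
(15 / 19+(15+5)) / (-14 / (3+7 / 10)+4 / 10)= -73075 / 11894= -6.14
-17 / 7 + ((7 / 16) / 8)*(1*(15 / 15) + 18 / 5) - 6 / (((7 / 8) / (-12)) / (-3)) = -1115673 / 4480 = -249.03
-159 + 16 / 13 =-2051 / 13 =-157.77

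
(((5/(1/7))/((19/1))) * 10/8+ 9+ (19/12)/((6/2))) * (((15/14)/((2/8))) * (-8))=-23120/57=-405.61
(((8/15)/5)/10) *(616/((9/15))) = 2464/225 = 10.95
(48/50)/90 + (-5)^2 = 9379/375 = 25.01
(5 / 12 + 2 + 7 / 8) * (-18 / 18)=-79 / 24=-3.29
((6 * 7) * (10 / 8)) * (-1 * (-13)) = 1365 / 2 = 682.50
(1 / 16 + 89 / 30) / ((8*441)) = 727 / 846720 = 0.00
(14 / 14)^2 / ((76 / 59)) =0.78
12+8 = 20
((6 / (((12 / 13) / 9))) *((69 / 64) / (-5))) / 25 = -8073 / 16000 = -0.50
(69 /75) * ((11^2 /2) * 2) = 111.32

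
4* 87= 348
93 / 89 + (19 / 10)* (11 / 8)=26041 / 7120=3.66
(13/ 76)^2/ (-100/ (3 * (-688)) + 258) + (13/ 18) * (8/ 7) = 9999565927/ 12113194716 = 0.83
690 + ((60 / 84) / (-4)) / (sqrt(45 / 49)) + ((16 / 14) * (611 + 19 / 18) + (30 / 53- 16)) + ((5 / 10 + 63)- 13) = 9513199 / 6678- sqrt(5) / 12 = 1424.37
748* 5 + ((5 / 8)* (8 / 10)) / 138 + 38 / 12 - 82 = 1010483 / 276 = 3661.17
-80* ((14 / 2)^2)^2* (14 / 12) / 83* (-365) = 245382200 / 249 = 985470.68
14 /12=7 /6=1.17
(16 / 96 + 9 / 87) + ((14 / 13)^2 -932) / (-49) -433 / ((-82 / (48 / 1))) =16111991743 / 59076654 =272.73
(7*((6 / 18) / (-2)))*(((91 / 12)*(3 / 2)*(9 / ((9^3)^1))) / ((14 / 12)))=-0.14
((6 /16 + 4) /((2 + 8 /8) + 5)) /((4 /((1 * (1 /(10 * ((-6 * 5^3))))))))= -7 /384000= -0.00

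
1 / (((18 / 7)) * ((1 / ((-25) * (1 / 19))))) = -0.51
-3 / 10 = -0.30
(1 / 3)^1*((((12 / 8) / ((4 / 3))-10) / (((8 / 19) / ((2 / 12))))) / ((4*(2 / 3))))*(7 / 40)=-9443 / 122880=-0.08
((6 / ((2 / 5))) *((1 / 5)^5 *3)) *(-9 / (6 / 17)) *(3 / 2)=-1377 / 2500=-0.55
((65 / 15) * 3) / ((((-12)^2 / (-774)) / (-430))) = 30046.25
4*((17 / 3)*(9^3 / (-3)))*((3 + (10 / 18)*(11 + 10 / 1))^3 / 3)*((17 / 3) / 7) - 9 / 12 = -393890879 / 84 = -4689177.13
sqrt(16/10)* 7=14* sqrt(10)/5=8.85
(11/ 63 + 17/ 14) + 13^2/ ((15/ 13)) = 13307/ 90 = 147.86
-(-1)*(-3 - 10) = -13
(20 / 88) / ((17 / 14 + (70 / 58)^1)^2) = 412090 / 10629179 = 0.04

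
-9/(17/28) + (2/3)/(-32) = -12113/816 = -14.84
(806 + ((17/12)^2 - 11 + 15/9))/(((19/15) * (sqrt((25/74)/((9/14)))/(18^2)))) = 9315729 * sqrt(259)/532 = 281809.15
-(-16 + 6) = 10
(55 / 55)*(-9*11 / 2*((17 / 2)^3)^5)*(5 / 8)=-1416899410497358817535 / 524288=-2702521153444974.55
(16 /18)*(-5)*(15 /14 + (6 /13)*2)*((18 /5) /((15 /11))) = -10648 /455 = -23.40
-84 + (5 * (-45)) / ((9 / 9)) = -309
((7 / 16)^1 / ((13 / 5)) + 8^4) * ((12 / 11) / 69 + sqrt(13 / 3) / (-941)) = 852003 / 13156 - 284001 * sqrt(39) / 195728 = 55.70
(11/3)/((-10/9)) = -33/10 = -3.30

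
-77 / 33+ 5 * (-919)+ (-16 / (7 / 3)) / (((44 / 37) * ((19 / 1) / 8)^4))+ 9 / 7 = -4596.23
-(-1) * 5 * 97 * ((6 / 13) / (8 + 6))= 1455 / 91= 15.99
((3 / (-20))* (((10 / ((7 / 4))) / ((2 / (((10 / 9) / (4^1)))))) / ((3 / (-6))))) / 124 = 5 / 2604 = 0.00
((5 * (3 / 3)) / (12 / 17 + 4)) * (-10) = -85 / 8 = -10.62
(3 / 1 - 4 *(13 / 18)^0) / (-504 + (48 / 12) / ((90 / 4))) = 45 / 22672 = 0.00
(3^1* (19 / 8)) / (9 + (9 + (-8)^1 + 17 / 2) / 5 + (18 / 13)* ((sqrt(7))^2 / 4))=0.53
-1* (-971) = 971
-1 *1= -1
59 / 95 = 0.62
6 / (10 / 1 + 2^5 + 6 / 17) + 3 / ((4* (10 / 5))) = 31 / 60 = 0.52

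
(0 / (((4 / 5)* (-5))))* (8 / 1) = 0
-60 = -60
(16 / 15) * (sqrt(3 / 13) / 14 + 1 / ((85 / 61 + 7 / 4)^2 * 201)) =952576 / 1773691335 + 8 * sqrt(39) / 1365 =0.04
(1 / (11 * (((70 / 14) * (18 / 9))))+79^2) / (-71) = -686511 / 7810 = -87.90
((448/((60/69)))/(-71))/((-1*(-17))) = -2576/6035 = -0.43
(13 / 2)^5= 11602.91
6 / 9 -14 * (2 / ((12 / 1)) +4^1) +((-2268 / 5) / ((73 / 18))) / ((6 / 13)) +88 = -212.00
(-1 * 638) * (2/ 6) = -638/ 3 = -212.67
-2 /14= -1 /7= -0.14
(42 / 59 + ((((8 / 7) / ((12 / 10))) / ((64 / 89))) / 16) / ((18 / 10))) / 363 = 0.00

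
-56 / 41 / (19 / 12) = -0.86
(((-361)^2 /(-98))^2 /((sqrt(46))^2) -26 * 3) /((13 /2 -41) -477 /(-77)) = -186440142779 /137552604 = -1355.41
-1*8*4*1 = -32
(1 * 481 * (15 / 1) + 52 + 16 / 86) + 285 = 324744 / 43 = 7552.19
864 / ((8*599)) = 108 / 599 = 0.18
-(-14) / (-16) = -7 / 8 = -0.88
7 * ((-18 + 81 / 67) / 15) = -525 / 67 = -7.84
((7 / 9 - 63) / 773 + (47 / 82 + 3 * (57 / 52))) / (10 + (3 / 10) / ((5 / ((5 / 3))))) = 280415305 / 749032362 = 0.37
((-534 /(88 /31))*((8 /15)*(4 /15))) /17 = -22072 /14025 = -1.57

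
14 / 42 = 1 / 3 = 0.33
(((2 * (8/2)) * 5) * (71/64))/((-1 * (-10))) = 71/16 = 4.44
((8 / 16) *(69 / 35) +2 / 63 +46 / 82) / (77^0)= 40771 / 25830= 1.58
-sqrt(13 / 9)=-sqrt(13) / 3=-1.20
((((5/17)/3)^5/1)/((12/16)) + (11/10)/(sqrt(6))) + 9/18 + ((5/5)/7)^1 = 11 * sqrt(6)/60 + 9315856777/14491060542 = 1.09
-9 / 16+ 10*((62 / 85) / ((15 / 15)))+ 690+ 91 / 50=4750151 / 6800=698.55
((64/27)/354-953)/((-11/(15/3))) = 22771775/52569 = 433.18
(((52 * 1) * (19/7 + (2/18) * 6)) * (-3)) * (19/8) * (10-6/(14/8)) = -403351/49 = -8231.65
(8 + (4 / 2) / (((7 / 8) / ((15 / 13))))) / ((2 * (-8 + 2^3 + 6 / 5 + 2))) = 605 / 364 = 1.66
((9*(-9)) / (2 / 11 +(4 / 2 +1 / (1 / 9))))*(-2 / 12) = 99 / 82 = 1.21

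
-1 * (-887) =887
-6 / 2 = -3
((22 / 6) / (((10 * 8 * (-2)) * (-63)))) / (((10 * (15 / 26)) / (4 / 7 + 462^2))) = 6676813 / 496125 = 13.46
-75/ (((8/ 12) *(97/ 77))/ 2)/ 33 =-525/ 97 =-5.41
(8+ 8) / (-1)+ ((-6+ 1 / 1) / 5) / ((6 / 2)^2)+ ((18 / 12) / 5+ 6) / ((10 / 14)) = -3281 / 450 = -7.29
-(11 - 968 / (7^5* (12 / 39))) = -181731 / 16807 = -10.81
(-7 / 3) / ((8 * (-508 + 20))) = 7 / 11712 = 0.00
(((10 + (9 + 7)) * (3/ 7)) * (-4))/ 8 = -39/ 7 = -5.57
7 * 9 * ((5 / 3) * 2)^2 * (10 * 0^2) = 0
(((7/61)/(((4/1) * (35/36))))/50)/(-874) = -9/13328500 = -0.00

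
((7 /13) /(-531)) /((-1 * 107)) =7 /738621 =0.00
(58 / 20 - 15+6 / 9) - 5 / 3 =-131 / 10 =-13.10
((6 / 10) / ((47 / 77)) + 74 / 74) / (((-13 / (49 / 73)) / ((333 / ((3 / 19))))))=-48156906 / 223015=-215.94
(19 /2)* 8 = 76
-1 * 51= -51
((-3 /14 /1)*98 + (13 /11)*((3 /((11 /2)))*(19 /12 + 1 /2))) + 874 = 206751 /242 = 854.34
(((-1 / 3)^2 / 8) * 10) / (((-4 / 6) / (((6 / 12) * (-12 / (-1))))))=-5 / 4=-1.25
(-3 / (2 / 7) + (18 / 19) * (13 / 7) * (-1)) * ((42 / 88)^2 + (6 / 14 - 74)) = 3241280733 / 3604832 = 899.15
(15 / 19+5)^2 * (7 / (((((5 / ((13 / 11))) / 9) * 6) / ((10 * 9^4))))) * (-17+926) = 1790973884700 / 361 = 4961146495.01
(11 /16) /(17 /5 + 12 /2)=55 /752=0.07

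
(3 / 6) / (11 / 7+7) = 7 / 120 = 0.06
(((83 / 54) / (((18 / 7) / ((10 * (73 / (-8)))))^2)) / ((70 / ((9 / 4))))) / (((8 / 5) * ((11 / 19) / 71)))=104417625025 / 21897216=4768.53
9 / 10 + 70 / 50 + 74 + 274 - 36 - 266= 483 / 10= 48.30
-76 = -76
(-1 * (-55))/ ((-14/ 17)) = -935/ 14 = -66.79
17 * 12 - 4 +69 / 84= 5623 / 28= 200.82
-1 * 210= -210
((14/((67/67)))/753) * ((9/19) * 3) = 126/4769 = 0.03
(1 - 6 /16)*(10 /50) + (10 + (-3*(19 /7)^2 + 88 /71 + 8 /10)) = -1382917 /139160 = -9.94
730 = 730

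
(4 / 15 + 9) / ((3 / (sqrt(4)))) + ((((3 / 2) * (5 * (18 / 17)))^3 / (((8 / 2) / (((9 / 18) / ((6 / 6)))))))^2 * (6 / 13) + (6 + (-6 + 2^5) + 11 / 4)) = 835708526949967 / 451855291680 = 1849.50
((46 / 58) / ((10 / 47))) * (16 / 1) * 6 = 51888 / 145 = 357.85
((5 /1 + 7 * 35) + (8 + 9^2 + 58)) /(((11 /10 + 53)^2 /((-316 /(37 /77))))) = -965980400 /10829197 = -89.20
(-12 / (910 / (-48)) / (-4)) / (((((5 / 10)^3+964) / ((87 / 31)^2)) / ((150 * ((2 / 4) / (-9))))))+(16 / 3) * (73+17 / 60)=1318177908316 / 3372547815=390.86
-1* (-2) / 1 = 2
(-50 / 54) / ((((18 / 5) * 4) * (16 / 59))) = -7375 / 31104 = -0.24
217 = 217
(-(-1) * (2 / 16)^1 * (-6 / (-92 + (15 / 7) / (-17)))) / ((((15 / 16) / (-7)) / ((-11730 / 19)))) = 7816872 / 208297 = 37.53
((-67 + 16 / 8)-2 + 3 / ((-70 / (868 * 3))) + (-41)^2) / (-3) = -2504 / 5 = -500.80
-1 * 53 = -53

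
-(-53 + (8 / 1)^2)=-11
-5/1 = -5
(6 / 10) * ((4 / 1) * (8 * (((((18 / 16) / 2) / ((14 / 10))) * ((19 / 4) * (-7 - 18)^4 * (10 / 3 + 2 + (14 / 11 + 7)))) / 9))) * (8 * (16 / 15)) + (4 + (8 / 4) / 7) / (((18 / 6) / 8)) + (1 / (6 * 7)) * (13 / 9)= 184653691.12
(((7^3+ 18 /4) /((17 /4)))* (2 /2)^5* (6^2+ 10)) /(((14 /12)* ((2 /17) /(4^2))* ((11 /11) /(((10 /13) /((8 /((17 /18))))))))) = 10869800 /273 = 39816.12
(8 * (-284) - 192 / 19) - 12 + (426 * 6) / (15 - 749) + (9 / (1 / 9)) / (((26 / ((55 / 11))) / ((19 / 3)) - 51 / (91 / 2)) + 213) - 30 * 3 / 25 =-49167870205649 / 21369839315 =-2300.81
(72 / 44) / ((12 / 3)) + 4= 97 / 22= 4.41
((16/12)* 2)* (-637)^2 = 1082050.67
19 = 19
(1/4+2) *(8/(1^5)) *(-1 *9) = -162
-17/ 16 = -1.06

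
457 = 457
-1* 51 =-51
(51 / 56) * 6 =153 / 28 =5.46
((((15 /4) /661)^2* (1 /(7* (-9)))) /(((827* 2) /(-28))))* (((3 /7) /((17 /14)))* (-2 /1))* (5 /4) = -375 /49141378712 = -0.00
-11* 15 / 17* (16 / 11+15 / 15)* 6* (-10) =24300 / 17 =1429.41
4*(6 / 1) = 24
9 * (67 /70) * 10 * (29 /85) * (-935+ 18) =-2290797 /85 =-26950.55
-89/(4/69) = -6141/4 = -1535.25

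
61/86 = 0.71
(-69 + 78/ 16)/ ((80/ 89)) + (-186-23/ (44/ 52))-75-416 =-5459667/ 7040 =-775.52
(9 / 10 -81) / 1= -801 / 10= -80.10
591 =591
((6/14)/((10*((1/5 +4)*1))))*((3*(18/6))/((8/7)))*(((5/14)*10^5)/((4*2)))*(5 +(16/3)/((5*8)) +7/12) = 65625/32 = 2050.78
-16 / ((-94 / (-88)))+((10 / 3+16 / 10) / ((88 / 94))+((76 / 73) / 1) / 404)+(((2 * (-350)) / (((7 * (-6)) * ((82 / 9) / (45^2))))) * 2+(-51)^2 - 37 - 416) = 9546.83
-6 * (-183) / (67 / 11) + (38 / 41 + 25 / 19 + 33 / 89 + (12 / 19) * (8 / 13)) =11067224492 / 60387301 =183.27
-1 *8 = -8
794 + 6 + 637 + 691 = 2128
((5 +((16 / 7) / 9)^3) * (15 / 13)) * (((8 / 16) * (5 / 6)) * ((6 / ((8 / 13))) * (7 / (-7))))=-31358275 / 1333584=-23.51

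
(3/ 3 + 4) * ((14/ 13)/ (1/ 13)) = 70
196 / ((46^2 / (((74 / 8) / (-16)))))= -1813 / 33856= -0.05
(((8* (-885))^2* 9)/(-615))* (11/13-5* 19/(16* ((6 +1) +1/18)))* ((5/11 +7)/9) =-50961840/18161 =-2806.11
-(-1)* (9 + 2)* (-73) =-803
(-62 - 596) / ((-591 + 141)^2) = -329 / 101250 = -0.00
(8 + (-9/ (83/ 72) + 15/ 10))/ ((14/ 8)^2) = 2248/ 4067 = 0.55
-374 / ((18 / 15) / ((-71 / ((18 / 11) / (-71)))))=-51846685 / 54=-960123.80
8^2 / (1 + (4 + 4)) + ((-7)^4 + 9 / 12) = 86719 / 36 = 2408.86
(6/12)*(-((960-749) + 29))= -120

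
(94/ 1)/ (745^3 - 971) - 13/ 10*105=-56441747177/ 413492654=-136.50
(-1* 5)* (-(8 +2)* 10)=500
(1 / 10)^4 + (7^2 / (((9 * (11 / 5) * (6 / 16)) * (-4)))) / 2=-0.82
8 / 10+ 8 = 44 / 5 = 8.80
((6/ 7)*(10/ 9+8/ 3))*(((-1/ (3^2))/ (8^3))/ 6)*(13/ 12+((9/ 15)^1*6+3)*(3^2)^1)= -61693/ 8709120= -0.01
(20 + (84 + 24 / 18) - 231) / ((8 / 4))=-377 / 6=-62.83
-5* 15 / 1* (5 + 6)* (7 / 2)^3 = -35371.88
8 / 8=1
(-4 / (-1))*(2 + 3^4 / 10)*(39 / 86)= 3939 / 215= 18.32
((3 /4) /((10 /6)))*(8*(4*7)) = 504 /5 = 100.80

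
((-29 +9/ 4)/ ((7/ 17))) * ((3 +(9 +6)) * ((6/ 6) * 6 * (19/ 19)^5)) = -7016.14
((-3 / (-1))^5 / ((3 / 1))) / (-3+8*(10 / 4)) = 81 / 17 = 4.76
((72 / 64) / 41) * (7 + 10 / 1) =153 / 328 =0.47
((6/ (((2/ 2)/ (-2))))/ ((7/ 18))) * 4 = -123.43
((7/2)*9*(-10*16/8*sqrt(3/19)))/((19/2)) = -1260*sqrt(57)/361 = -26.35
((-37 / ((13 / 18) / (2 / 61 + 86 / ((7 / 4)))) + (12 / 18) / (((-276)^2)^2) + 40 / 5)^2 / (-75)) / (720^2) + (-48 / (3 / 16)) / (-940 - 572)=0.01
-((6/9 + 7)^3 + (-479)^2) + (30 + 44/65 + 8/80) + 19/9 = -806804183/3510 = -229858.74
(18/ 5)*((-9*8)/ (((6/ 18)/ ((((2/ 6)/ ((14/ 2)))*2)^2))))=-1728/ 245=-7.05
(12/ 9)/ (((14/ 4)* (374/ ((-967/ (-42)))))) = 1934/ 82467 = 0.02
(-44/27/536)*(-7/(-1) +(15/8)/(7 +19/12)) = -16357/745308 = -0.02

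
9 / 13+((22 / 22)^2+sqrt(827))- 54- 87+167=360 / 13+sqrt(827)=56.45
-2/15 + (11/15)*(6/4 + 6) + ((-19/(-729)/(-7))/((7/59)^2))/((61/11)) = 811295239/152528670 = 5.32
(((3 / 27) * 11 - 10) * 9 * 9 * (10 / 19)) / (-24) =1185 / 76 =15.59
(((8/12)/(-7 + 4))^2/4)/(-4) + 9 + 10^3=326915/324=1009.00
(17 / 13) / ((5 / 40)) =10.46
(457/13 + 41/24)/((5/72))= 34503/65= 530.82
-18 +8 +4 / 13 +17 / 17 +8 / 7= -687 / 91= -7.55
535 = 535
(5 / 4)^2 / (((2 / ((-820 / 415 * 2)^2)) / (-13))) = -1092650 / 6889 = -158.61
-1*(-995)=995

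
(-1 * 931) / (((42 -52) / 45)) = 8379 / 2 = 4189.50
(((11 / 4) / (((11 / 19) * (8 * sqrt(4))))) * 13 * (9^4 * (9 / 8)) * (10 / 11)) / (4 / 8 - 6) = -72925515 / 15488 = -4708.52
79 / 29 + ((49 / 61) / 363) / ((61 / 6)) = 35571881 / 13056989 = 2.72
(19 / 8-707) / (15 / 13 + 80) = -73281 / 8440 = -8.68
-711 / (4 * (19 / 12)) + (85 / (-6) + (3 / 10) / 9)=-36023 / 285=-126.40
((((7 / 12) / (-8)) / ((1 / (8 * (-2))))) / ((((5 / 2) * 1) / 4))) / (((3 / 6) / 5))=56 / 3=18.67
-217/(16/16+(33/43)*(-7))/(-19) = -9331/3572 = -2.61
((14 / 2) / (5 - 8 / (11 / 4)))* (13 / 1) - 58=-333 / 23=-14.48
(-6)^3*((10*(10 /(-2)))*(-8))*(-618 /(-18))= -2966400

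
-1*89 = -89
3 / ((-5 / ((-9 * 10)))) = 54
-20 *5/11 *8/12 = -200/33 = -6.06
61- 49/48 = 2879/48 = 59.98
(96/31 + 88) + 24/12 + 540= 19626/31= 633.10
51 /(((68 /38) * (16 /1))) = 57 /32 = 1.78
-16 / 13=-1.23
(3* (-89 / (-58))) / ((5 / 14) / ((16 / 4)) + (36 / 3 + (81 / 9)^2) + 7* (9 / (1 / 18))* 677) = 7476 / 1246925209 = 0.00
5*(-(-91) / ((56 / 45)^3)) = 5923125 / 25088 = 236.09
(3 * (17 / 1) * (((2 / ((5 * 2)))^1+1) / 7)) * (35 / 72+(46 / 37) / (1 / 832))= 46866943 / 5180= 9047.67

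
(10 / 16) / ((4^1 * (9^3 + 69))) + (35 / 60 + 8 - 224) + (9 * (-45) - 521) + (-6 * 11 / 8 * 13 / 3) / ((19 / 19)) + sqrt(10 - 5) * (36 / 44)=-10020041 / 8512 + 9 * sqrt(5) / 11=-1175.34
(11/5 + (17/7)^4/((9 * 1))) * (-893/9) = -585186472/972405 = -601.79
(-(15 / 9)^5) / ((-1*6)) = 3125 / 1458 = 2.14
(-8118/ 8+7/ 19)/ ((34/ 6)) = -231279/ 1292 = -179.01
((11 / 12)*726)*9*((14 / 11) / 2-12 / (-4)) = 21780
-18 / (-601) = 18 / 601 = 0.03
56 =56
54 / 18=3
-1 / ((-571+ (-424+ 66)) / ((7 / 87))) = 7 / 80823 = 0.00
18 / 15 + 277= 1391 / 5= 278.20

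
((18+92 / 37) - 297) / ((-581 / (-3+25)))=225082 / 21497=10.47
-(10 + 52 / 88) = -233 / 22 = -10.59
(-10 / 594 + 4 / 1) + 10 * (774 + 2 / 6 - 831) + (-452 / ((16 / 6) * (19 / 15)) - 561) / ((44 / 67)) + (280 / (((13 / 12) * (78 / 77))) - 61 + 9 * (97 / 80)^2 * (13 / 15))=-43184584040683 / 30517344000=-1415.08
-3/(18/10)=-5/3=-1.67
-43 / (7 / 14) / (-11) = 86 / 11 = 7.82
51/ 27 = 17/ 9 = 1.89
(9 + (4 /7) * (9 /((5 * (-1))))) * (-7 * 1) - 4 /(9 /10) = -2711 /45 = -60.24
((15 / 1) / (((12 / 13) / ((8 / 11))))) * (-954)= -124020 / 11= -11274.55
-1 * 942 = -942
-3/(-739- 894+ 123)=3/1510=0.00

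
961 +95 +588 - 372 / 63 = 34400 / 21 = 1638.10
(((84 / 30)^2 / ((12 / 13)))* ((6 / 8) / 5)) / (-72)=-637 / 36000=-0.02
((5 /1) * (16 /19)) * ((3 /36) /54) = 10 /1539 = 0.01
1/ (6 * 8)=1/ 48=0.02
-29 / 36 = -0.81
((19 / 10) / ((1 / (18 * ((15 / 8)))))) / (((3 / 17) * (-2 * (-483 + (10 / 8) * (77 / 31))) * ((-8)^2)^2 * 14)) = 90117 / 13649477632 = 0.00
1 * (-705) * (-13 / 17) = 9165 / 17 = 539.12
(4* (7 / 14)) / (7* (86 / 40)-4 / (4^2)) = 5 / 37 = 0.14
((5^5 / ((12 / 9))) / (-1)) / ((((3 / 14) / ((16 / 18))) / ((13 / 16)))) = -7899.31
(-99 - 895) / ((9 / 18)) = -1988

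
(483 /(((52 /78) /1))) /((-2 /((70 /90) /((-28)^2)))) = -23 /64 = -0.36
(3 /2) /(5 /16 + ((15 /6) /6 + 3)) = 72 /179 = 0.40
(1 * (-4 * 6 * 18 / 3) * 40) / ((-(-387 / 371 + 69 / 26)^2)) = 2220.15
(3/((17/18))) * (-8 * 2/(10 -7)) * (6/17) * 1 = -1728/289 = -5.98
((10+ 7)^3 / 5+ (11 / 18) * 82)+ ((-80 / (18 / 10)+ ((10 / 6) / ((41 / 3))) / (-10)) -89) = 1106083 / 1230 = 899.25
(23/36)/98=23/3528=0.01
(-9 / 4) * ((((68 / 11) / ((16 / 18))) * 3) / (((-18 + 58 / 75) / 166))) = 1512675 / 3344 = 452.35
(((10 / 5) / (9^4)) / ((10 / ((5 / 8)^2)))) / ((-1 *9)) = -5 / 3779136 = -0.00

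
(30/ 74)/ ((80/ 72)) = 27/ 74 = 0.36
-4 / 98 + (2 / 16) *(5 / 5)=33 / 392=0.08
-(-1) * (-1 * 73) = -73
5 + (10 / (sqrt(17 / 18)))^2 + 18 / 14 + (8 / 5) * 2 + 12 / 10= 69358 / 595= 116.57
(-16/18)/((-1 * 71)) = 8/639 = 0.01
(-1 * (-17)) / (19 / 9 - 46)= -153 / 395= -0.39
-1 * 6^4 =-1296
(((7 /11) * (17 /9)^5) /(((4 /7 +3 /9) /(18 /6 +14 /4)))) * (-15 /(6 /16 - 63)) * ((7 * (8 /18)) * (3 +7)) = 5064913890400 /6182961741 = 819.17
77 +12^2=221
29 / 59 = 0.49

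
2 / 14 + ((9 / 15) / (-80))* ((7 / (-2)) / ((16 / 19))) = 15593 / 89600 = 0.17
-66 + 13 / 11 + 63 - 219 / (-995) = -17491 / 10945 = -1.60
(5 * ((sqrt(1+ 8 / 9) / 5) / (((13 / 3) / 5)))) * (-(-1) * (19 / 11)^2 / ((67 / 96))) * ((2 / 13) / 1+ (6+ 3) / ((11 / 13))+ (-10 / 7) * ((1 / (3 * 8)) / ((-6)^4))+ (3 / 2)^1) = 83.32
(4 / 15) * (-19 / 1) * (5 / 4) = -19 / 3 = -6.33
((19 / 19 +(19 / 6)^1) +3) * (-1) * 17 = -731 / 6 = -121.83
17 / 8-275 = -2183 / 8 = -272.88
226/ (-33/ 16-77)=-3616/ 1265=-2.86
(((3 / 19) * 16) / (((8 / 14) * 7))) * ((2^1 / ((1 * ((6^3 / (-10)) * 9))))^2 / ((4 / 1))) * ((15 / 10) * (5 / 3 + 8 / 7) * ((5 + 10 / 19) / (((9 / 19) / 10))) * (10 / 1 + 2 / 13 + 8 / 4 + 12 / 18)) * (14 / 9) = 64531250 / 393797781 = 0.16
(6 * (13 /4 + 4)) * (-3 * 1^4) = -261 /2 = -130.50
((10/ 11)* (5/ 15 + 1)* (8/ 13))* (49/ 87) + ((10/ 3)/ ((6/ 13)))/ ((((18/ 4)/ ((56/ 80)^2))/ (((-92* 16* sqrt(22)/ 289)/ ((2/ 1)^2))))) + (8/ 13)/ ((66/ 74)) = 41432/ 37323 - 117208* sqrt(22)/ 117045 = -3.59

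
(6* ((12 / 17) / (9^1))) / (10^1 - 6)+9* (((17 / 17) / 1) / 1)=155 / 17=9.12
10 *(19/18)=95/9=10.56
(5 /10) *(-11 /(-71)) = 0.08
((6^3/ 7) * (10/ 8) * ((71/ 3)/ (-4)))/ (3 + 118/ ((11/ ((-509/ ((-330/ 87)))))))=-0.16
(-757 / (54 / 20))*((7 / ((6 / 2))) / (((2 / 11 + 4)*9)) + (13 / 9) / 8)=-4560925 / 67068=-68.00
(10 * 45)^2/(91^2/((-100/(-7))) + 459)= 20250000/103867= 194.96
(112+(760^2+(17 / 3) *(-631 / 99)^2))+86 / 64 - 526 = 543289862569 / 940896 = 577417.55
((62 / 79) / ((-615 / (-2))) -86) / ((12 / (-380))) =79385534 / 29151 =2723.25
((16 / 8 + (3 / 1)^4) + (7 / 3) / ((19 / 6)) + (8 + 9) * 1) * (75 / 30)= 4785 / 19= 251.84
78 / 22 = 3.55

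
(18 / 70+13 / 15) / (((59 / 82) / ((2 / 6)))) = 164 / 315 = 0.52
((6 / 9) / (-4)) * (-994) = 497 / 3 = 165.67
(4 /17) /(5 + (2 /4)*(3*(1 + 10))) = 8 /731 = 0.01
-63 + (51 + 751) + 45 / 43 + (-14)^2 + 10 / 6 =120965 / 129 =937.71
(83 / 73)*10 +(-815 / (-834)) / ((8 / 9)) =2024405 / 162352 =12.47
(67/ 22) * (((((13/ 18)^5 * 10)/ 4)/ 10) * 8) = 24876631/ 20785248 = 1.20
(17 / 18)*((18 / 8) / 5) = 17 / 40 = 0.42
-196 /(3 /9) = -588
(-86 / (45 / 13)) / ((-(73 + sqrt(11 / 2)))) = 0.33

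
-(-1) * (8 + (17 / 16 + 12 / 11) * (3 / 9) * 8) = 13.74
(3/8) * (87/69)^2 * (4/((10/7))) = 17661/10580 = 1.67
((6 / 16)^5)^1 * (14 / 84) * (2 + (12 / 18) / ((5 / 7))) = 297 / 81920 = 0.00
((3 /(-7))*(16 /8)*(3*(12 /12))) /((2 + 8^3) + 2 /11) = -99 /19796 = -0.01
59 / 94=0.63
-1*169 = -169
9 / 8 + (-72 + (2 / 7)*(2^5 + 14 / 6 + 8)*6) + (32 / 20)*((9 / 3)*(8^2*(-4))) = -343589 / 280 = -1227.10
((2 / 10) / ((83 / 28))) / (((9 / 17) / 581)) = 3332 / 45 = 74.04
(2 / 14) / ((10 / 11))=11 / 70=0.16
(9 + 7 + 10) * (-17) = -442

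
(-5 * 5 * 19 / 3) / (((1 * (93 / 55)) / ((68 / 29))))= -1776500 / 8091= -219.56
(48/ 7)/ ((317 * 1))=48/ 2219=0.02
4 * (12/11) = 48/11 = 4.36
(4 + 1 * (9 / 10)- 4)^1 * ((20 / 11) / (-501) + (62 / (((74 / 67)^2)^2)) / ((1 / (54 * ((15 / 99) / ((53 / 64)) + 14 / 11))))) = 10756978908223161 / 3649403782420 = 2947.60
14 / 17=0.82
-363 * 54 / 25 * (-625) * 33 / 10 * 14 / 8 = 11320155 / 4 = 2830038.75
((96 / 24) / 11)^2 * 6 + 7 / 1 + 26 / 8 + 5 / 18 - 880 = -3783965 / 4356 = -868.68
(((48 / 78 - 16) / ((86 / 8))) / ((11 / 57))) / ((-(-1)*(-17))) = 45600 / 104533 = 0.44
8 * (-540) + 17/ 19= -82063/ 19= -4319.11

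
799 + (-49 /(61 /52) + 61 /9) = 419440 /549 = 764.01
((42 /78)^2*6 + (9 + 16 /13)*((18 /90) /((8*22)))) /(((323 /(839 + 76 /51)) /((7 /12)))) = 15629804939 /5879674944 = 2.66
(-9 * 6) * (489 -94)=-21330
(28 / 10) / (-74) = -0.04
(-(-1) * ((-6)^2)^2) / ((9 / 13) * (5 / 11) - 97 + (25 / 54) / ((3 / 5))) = -30023136 / 2221937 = -13.51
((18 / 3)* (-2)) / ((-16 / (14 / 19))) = 21 / 38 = 0.55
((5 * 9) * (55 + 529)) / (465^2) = 584 / 4805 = 0.12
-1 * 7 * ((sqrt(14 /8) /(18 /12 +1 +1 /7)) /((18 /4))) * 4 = -392 * sqrt(7) /333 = -3.11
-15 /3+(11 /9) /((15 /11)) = -554 /135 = -4.10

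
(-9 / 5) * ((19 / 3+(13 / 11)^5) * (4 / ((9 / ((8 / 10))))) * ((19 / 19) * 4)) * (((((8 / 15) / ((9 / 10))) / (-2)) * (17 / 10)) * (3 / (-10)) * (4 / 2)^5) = -290633383936 / 2717735625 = -106.94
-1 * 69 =-69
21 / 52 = 0.40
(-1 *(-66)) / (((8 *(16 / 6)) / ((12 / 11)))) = 27 / 8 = 3.38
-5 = -5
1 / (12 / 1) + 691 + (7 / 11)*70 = 97103 / 132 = 735.63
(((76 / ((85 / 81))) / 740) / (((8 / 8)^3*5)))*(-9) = -13851 / 78625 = -0.18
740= 740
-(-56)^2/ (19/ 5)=-15680/ 19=-825.26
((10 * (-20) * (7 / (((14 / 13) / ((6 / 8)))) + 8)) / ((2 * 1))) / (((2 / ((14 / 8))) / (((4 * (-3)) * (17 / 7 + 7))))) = 254925 / 2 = 127462.50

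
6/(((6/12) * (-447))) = -4/149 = -0.03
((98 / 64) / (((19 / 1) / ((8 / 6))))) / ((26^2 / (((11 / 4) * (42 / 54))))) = 3773 / 11097216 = 0.00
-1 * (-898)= 898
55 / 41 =1.34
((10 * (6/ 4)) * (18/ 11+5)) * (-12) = -13140/ 11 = -1194.55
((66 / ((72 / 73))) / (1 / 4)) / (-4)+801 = 8809 / 12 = 734.08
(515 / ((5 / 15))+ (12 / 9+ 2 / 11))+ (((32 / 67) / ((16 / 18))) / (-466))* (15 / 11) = 796706575 / 515163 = 1546.51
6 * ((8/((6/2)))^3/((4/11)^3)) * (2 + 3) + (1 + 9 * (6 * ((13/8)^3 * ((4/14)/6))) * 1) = 191006245/16128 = 11843.15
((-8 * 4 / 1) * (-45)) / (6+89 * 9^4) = 96 / 38929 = 0.00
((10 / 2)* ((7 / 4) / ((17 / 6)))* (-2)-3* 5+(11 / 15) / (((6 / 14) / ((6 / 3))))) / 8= -6791 / 3060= -2.22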